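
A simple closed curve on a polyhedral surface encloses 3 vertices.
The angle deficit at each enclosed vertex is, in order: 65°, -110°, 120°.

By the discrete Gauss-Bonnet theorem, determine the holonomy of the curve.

Holonomy = total enclosed curvature = 65° + (-110°) + 120° = 75°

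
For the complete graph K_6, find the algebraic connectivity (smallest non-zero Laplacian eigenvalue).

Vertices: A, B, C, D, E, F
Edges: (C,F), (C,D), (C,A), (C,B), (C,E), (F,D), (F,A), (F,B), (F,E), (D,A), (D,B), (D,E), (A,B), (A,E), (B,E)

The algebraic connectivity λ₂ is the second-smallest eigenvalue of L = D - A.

For the complete graph K_n, L = nI − J (J = all-ones matrix). J has eigenvalues n (once, eigenvector 𝟙) and 0 (multiplicity n−1), so L has eigenvalues 0 (once) and n (multiplicity n−1). Here n = 6: eigenvalue 0 once and 6 with multiplicity 5.
Laplacian eigenvalues: [0.0, 6.0, 6.0, 6.0, 6.0, 6.0]. Algebraic connectivity (smallest non-zero eigenvalue) = 6.0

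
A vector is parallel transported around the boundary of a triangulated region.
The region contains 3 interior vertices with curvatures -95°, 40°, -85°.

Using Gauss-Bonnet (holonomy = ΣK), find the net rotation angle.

Holonomy = total enclosed curvature = (-95°) + 40° + (-85°) = -140°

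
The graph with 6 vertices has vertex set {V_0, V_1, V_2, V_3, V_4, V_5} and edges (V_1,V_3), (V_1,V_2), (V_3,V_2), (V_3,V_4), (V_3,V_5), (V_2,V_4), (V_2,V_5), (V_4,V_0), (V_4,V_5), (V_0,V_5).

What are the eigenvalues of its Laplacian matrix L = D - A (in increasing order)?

Degrees: deg(V_0) = 2, deg(V_1) = 2, deg(V_2) = 4, deg(V_3) = 4, deg(V_4) = 4, deg(V_5) = 4.
L = D − A with rows/columns ordered (V_0, V_1, V_2, V_3, V_4, V_5):
  [ 2,  0,  0,  0, -1, -1]
  [ 0,  2, -1, -1,  0,  0]
  [ 0, -1,  4, -1, -1, -1]
  [ 0, -1, -1,  4, -1, -1]
  [-1,  0, -1, -1,  4, -1]
  [-1,  0, -1, -1, -1,  4]
Characteristic polynomial: det(λI − L) = λ(λ² − 7λ + 8)(λ − 3)(λ − 5)².
Roots: λ = 0; (λ² − 7λ + 8) = 0 ⇒ λ = (7 ± √17)/2 ≈ 1.4384, 5.5616; (λ − 3) = 0 ⇒ λ = 3; (λ − 5) = 0 ⇒ λ = 5 (multiplicity 2).
(Check: the roots sum (with multiplicity) to 20, matching trace L = Σdeg = 2·10 = 20.)
Laplacian eigenvalues (increasing order): [0.0, 1.4384, 3.0, 5.0, 5.0, 5.5616]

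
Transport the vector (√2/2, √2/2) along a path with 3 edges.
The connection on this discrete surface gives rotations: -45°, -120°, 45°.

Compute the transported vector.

Total rotation: (-45°) + (-120°) + 45° = -120°. Final vector: (0.2588, -0.9659)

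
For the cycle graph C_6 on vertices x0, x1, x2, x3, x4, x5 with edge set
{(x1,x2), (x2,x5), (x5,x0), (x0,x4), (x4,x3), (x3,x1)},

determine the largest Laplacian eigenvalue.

The cycle graph C_n has Laplacian eigenvalues λ_k = 2 − 2cos(2πk/n), k = 0, 1, …, n−1. Here n = 6:
k=0: 2 − 2cos(0) = 0.0; k=1: 2 − 2cos(π/3) = 1.0; k=2: 2 − 2cos(2π/3) = 3.0; k=3: 2 − 2cos(π) = 4.0; k=4: 2 − 2cos(4π/3) = 3.0; k=5: 2 − 2cos(5π/3) = 1.0.
Laplacian eigenvalues: [0.0, 1.0, 1.0, 3.0, 3.0, 4.0]. Largest eigenvalue (spectral radius) = 4.0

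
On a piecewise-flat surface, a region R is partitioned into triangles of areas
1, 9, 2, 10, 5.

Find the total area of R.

1 + 9 + 2 + 10 + 5 = 27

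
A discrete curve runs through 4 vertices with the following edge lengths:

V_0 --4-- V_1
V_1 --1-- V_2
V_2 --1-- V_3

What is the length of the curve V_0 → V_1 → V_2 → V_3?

Arc length = 4 + 1 + 1 = 6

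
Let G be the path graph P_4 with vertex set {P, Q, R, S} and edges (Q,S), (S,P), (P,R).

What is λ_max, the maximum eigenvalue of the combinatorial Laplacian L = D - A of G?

The path graph P_n has Laplacian eigenvalues λ_k = 2 − 2cos(kπ/n), k = 0, 1, …, n−1. Here n = 4:
k=0: 2 − 2cos(0) = 0.0; k=1: 2 − 2cos(π/4) = 0.5858; k=2: 2 − 2cos(π/2) = 2.0; k=3: 2 − 2cos(3π/4) = 3.4142.
Laplacian eigenvalues: [0.0, 0.5858, 2.0, 3.4142]. Largest eigenvalue (spectral radius) = 3.4142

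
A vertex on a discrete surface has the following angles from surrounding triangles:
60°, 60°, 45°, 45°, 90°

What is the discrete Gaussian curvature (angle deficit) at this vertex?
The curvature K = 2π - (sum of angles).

Sum of angles = 300°. K = 360° - 300° = 60° = π/3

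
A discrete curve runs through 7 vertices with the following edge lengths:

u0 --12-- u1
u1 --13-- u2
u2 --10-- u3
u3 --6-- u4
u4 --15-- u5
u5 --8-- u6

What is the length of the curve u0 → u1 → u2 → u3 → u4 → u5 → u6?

Arc length = 12 + 13 + 10 + 6 + 15 + 8 = 64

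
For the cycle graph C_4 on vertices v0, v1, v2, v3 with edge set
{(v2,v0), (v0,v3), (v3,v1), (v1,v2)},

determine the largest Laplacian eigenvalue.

The cycle graph C_n has Laplacian eigenvalues λ_k = 2 − 2cos(2πk/n), k = 0, 1, …, n−1. Here n = 4:
k=0: 2 − 2cos(0) = 0.0; k=1: 2 − 2cos(π/2) = 2.0; k=2: 2 − 2cos(π) = 4.0; k=3: 2 − 2cos(3π/2) = 2.0.
Laplacian eigenvalues: [0.0, 2.0, 2.0, 4.0]. Largest eigenvalue (spectral radius) = 4.0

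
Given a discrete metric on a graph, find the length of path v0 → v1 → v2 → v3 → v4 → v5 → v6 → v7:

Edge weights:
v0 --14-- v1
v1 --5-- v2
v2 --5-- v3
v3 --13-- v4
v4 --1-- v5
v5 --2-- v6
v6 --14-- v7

Arc length = 14 + 5 + 5 + 13 + 1 + 2 + 14 = 54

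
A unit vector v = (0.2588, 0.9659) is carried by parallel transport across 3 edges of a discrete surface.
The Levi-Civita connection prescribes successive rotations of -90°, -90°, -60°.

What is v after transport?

Total rotation: (-90°) + (-90°) + (-60°) = -240° ≡ 120° (mod 360°). Final vector: (-0.9659, -0.2588)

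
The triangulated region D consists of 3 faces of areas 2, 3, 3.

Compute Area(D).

2 + 3 + 3 = 8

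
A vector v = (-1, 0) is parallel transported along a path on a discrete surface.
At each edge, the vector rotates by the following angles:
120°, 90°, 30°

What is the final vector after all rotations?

Total rotation: 120° + 90° + 30° = 240° ≡ -120° (mod 360°). Final vector: (0.5000, 0.8660)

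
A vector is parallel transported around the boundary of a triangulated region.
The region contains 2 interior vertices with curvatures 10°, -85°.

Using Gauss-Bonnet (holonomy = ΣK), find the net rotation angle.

Holonomy = total enclosed curvature = 10° + (-85°) = -75°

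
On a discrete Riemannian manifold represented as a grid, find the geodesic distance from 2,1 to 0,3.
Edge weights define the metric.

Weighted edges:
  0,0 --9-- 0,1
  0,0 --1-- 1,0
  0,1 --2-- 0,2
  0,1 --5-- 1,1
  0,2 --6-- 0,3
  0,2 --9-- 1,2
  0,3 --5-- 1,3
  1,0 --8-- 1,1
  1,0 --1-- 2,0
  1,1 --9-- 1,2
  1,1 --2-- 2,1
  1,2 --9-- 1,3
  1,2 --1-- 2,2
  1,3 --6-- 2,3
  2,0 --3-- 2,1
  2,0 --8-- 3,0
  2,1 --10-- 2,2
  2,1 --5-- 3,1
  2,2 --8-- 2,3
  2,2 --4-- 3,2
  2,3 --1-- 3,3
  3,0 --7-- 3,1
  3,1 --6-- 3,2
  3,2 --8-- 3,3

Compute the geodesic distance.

Shortest path: 2,1 → 1,1 → 0,1 → 0,2 → 0,3, total weight = 15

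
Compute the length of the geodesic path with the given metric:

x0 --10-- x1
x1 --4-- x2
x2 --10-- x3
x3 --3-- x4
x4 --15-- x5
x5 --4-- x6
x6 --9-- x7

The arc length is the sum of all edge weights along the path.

Arc length = 10 + 4 + 10 + 3 + 15 + 4 + 9 = 55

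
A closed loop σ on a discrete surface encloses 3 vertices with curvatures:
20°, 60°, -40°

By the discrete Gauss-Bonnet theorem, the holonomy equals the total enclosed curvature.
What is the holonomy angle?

Holonomy = total enclosed curvature = 20° + 60° + (-40°) = 40°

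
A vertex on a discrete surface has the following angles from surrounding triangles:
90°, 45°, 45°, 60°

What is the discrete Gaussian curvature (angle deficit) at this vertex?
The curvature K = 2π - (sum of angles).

Sum of angles = 240°. K = 360° - 240° = 120°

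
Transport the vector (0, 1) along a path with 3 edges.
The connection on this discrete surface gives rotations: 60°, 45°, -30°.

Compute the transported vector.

Total rotation: 60° + 45° + (-30°) = 75°. Final vector: (-0.9659, 0.2588)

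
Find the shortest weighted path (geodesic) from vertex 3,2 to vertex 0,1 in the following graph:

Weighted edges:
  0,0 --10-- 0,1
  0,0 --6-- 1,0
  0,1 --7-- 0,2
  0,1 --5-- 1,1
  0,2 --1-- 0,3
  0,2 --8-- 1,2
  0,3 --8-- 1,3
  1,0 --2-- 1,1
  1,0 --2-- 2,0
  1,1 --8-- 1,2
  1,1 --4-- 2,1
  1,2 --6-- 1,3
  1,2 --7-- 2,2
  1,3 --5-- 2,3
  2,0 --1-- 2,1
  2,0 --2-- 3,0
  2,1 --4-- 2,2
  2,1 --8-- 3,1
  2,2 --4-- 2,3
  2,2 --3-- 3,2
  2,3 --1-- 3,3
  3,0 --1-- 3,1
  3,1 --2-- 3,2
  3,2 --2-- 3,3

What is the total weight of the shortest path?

Shortest path: 3,2 → 3,1 → 3,0 → 2,0 → 1,0 → 1,1 → 0,1, total weight = 14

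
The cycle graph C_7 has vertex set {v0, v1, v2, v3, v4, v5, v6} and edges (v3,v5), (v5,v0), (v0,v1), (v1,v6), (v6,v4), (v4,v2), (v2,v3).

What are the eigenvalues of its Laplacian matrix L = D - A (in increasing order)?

The cycle graph C_n has Laplacian eigenvalues λ_k = 2 − 2cos(2πk/n), k = 0, 1, …, n−1. Here n = 7:
k=0: 2 − 2cos(0) = 0.0; k=1: 2 − 2cos(2π/7) = 0.753; k=2: 2 − 2cos(4π/7) = 2.445; k=3: 2 − 2cos(6π/7) = 3.8019; k=4: 2 − 2cos(8π/7) = 3.8019; k=5: 2 − 2cos(10π/7) = 2.445; k=6: 2 − 2cos(12π/7) = 0.753.
Laplacian eigenvalues (increasing order): [0.0, 0.753, 0.753, 2.445, 2.445, 3.8019, 3.8019]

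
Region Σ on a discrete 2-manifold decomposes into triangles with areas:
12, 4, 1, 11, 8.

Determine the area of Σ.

12 + 4 + 1 + 11 + 8 = 36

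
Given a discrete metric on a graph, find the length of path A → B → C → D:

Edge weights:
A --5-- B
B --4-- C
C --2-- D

Arc length = 5 + 4 + 2 = 11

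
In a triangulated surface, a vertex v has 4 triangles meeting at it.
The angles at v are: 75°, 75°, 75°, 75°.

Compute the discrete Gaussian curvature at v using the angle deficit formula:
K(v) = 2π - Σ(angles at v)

Sum of angles = 300°. K = 360° - 300° = 60° = π/3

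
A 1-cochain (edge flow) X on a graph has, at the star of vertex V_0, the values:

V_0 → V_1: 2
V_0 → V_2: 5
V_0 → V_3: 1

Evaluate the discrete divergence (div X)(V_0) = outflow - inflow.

Divergence = sum of outgoing flows = 2 + 5 + 1 = 8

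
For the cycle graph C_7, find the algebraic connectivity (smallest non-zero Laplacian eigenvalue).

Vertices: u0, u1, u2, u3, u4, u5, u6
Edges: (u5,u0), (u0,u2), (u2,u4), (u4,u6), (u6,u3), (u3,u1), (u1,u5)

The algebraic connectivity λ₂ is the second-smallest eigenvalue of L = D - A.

The cycle graph C_n has Laplacian eigenvalues λ_k = 2 − 2cos(2πk/n), k = 0, 1, …, n−1. Here n = 7:
k=0: 2 − 2cos(0) = 0.0; k=1: 2 − 2cos(2π/7) = 0.753; k=2: 2 − 2cos(4π/7) = 2.445; k=3: 2 − 2cos(6π/7) = 3.8019; k=4: 2 − 2cos(8π/7) = 3.8019; k=5: 2 − 2cos(10π/7) = 2.445; k=6: 2 − 2cos(12π/7) = 0.753.
Laplacian eigenvalues: [0.0, 0.753, 0.753, 2.445, 2.445, 3.8019, 3.8019]. Algebraic connectivity (smallest non-zero eigenvalue) = 0.753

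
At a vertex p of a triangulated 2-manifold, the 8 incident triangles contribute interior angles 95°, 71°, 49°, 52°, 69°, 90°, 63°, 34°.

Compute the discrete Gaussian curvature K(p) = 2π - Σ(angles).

Sum of angles = 523°. K = 360° - 523° = -163° = -163π/180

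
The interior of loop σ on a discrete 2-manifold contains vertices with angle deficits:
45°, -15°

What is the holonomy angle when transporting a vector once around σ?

Holonomy = total enclosed curvature = 45° + (-15°) = 30°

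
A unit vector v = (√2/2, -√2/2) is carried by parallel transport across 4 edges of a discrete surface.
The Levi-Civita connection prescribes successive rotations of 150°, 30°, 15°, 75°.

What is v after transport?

Total rotation: 150° + 30° + 15° + 75° = 270° ≡ -90° (mod 360°). Final vector: (-0.7071, -0.7071)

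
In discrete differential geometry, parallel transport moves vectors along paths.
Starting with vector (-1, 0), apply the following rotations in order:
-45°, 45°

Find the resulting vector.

Total rotation: (-45°) + 45° = 0°. Final vector: (-1, 0)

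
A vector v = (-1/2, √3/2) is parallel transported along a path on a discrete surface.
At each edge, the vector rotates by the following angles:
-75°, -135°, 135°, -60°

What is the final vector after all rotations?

Total rotation: (-75°) + (-135°) + 135° + (-60°) = -135°. Final vector: (0.9659, -0.2588)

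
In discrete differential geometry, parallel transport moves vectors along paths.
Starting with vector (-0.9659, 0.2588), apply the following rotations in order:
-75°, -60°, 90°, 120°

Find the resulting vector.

Total rotation: (-75°) + (-60°) + 90° + 120° = 75°. Final vector: (-0.5000, -0.8660)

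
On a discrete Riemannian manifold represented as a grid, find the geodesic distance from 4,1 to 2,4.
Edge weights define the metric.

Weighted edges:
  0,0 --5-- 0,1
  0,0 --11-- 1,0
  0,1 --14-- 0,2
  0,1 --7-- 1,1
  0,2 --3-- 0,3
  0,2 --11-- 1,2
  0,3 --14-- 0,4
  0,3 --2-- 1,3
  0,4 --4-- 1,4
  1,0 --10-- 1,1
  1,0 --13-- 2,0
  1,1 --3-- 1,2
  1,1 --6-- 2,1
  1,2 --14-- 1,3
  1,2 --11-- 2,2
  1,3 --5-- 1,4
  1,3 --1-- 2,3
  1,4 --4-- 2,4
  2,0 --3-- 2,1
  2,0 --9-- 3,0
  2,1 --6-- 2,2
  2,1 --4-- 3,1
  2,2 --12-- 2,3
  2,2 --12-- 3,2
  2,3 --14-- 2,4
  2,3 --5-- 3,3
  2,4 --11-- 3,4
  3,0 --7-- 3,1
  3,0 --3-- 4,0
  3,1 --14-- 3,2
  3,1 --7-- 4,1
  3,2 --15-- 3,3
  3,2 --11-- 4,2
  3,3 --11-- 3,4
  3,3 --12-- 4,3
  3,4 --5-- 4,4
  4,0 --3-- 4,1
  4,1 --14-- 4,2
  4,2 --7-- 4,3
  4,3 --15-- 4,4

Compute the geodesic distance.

Shortest path: 4,1 → 3,1 → 2,1 → 2,2 → 2,3 → 1,3 → 1,4 → 2,4, total weight = 39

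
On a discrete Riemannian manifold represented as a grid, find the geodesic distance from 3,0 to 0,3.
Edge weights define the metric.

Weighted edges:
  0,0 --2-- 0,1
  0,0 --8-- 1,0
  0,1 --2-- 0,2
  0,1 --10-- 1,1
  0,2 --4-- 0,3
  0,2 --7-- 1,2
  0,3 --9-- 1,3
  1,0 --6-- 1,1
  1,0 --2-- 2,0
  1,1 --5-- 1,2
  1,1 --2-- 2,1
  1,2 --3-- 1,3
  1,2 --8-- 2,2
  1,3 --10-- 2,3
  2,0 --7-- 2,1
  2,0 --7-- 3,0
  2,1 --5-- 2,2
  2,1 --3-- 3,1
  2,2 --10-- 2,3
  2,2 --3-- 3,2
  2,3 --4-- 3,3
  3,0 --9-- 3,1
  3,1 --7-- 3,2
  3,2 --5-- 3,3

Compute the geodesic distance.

Shortest path: 3,0 → 2,0 → 1,0 → 0,0 → 0,1 → 0,2 → 0,3, total weight = 25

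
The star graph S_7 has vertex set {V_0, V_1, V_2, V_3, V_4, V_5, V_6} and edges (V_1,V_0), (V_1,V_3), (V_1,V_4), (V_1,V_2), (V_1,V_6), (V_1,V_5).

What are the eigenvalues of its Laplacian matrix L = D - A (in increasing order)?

The star S_7 is the complete bipartite graph K_{1,6} (one hub of degree 6, 6 leaves of degree 1). The Laplacian spectrum of K_{p,q} is 0, p (multiplicity q−1), q (multiplicity p−1), p+q. With p = 1, q = 6: 0 once, 1 with multiplicity 5, and 7 once. (Check: trace L = sum of degrees = 12 = 5·1 + 7.)
Laplacian eigenvalues (increasing order): [0.0, 1.0, 1.0, 1.0, 1.0, 1.0, 7.0]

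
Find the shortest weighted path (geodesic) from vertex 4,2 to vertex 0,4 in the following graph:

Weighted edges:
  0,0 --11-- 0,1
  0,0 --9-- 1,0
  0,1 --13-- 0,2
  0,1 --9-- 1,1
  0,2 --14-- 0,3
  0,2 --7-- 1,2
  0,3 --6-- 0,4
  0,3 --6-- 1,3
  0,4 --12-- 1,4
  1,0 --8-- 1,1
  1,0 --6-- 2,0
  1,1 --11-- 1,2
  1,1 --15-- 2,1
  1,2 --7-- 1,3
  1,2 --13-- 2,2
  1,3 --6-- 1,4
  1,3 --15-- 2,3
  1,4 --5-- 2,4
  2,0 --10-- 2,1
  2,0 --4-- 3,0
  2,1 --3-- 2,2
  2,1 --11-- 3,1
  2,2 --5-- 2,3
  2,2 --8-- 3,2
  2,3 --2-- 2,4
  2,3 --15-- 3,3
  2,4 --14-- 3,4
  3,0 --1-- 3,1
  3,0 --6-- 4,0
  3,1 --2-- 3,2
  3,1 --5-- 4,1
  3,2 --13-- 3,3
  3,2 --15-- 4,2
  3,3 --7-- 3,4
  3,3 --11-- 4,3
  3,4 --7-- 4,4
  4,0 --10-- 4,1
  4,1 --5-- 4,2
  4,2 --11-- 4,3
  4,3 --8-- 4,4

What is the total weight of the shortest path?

Shortest path: 4,2 → 4,1 → 3,1 → 3,2 → 2,2 → 2,3 → 2,4 → 1,4 → 0,4, total weight = 44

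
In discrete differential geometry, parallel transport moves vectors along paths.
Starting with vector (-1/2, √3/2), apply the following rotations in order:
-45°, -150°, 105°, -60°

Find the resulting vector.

Total rotation: (-45°) + (-150°) + 105° + (-60°) = -150°. Final vector: (0.8660, -0.5000)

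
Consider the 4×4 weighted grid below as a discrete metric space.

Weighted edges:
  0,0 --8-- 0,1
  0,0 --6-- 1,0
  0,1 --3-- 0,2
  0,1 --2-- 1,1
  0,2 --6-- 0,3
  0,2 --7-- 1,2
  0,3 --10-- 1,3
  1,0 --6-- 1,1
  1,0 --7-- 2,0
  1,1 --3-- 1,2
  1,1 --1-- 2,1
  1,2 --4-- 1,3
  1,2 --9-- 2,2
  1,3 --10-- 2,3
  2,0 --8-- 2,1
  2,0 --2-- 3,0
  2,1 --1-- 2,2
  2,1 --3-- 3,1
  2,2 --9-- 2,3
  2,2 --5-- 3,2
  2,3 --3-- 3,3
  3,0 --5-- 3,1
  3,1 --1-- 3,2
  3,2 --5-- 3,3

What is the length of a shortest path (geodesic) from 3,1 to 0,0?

Shortest path: 3,1 → 2,1 → 1,1 → 0,1 → 0,0, total weight = 14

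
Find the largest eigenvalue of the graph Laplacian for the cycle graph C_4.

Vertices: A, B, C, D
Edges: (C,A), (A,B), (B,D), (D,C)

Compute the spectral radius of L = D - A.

The cycle graph C_n has Laplacian eigenvalues λ_k = 2 − 2cos(2πk/n), k = 0, 1, …, n−1. Here n = 4:
k=0: 2 − 2cos(0) = 0.0; k=1: 2 − 2cos(π/2) = 2.0; k=2: 2 − 2cos(π) = 4.0; k=3: 2 − 2cos(3π/2) = 2.0.
Laplacian eigenvalues: [0.0, 2.0, 2.0, 4.0]. Largest eigenvalue (spectral radius) = 4.0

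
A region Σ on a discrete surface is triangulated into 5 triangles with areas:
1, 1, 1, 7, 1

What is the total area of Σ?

1 + 1 + 1 + 7 + 1 = 11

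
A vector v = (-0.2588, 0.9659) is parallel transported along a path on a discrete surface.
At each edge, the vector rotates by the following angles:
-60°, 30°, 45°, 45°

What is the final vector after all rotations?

Total rotation: (-60°) + 30° + 45° + 45° = 60°. Final vector: (-0.9659, 0.2588)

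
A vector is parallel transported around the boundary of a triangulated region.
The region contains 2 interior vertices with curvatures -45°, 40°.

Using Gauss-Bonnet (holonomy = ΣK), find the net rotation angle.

Holonomy = total enclosed curvature = (-45°) + 40° = -5°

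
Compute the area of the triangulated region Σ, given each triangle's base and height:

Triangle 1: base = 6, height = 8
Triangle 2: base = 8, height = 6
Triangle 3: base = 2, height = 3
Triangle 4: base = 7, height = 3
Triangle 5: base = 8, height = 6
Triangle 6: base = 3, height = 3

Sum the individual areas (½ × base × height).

(1/2)×6×8 + (1/2)×8×6 + (1/2)×2×3 + (1/2)×7×3 + (1/2)×8×6 + (1/2)×3×3 = 90.0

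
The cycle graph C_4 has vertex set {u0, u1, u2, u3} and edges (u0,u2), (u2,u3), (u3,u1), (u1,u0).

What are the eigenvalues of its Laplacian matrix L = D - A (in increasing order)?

The cycle graph C_n has Laplacian eigenvalues λ_k = 2 − 2cos(2πk/n), k = 0, 1, …, n−1. Here n = 4:
k=0: 2 − 2cos(0) = 0.0; k=1: 2 − 2cos(π/2) = 2.0; k=2: 2 − 2cos(π) = 4.0; k=3: 2 − 2cos(3π/2) = 2.0.
Laplacian eigenvalues (increasing order): [0.0, 2.0, 2.0, 4.0]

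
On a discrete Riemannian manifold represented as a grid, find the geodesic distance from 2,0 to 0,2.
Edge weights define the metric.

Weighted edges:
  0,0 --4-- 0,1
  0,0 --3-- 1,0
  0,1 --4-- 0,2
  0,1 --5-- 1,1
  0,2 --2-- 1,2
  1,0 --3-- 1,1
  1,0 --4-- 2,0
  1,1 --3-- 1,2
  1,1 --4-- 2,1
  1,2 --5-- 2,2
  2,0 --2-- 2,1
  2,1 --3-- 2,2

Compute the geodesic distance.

Shortest path: 2,0 → 2,1 → 1,1 → 1,2 → 0,2, total weight = 11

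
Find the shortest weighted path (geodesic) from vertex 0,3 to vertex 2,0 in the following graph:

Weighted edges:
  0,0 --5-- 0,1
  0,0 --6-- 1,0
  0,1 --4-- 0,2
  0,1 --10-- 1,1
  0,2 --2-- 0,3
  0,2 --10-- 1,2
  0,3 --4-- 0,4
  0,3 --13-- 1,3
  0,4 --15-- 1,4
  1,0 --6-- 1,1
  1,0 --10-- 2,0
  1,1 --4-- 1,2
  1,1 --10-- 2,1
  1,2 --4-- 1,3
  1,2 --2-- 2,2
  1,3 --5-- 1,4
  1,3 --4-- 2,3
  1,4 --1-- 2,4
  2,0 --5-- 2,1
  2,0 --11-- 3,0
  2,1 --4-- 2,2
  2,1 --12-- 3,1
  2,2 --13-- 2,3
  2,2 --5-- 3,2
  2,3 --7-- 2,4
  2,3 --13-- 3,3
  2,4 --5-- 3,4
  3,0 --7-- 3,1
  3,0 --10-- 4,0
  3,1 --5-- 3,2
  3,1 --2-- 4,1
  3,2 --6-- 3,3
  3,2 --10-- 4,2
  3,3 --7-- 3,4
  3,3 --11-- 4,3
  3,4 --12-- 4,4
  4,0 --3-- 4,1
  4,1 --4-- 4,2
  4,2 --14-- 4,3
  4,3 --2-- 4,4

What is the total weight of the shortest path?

Shortest path: 0,3 → 0,2 → 1,2 → 2,2 → 2,1 → 2,0, total weight = 23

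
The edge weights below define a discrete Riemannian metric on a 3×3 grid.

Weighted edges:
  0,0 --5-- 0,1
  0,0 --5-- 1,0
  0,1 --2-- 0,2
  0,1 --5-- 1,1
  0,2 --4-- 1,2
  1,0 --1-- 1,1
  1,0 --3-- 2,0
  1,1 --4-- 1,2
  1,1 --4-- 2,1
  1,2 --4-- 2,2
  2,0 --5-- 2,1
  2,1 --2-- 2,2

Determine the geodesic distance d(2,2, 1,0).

Shortest path: 2,2 → 2,1 → 1,1 → 1,0, total weight = 7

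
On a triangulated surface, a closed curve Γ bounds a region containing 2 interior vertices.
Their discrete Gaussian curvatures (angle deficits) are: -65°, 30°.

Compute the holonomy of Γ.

Holonomy = total enclosed curvature = (-65°) + 30° = -35°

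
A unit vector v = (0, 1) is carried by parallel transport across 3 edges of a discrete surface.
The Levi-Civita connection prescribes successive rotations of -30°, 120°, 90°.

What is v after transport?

Total rotation: (-30°) + 120° + 90° = 180°. Final vector: (0, -1)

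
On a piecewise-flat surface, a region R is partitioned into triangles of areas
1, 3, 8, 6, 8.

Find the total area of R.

1 + 3 + 8 + 6 + 8 = 26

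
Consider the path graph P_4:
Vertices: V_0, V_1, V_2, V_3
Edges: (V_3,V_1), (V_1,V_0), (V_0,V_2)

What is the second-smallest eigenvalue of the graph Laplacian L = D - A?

The path graph P_n has Laplacian eigenvalues λ_k = 2 − 2cos(kπ/n), k = 0, 1, …, n−1. Here n = 4:
k=0: 2 − 2cos(0) = 0.0; k=1: 2 − 2cos(π/4) = 0.5858; k=2: 2 − 2cos(π/2) = 2.0; k=3: 2 − 2cos(3π/4) = 3.4142.
Laplacian eigenvalues: [0.0, 0.5858, 2.0, 3.4142]. Algebraic connectivity (smallest non-zero eigenvalue) = 0.5858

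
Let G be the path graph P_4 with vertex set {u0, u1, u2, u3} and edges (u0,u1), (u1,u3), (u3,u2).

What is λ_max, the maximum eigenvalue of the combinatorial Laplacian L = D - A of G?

The path graph P_n has Laplacian eigenvalues λ_k = 2 − 2cos(kπ/n), k = 0, 1, …, n−1. Here n = 4:
k=0: 2 − 2cos(0) = 0.0; k=1: 2 − 2cos(π/4) = 0.5858; k=2: 2 − 2cos(π/2) = 2.0; k=3: 2 − 2cos(3π/4) = 3.4142.
Laplacian eigenvalues: [0.0, 0.5858, 2.0, 3.4142]. Largest eigenvalue (spectral radius) = 3.4142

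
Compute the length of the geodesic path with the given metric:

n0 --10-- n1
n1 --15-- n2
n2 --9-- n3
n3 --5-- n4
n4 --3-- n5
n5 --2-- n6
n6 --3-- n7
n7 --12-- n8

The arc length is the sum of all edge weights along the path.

Arc length = 10 + 15 + 9 + 5 + 3 + 2 + 3 + 12 = 59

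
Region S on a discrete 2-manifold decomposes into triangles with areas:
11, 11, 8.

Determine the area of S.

11 + 11 + 8 = 30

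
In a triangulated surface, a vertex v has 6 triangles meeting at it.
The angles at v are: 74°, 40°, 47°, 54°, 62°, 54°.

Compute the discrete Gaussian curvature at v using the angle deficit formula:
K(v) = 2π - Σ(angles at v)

Sum of angles = 331°. K = 360° - 331° = 29° = 29π/180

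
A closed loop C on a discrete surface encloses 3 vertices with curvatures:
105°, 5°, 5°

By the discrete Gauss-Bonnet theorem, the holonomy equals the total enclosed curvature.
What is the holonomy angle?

Holonomy = total enclosed curvature = 105° + 5° + 5° = 115°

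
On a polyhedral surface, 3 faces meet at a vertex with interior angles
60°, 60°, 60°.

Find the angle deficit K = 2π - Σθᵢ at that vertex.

Sum of angles = 180°. K = 360° - 180° = 180° = π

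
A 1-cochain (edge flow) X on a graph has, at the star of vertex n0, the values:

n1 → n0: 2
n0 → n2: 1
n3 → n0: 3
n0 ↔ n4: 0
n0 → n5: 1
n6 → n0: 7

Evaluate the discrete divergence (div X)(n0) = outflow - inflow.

Divergence = sum of outgoing flows = (-2) + 1 + (-3) + 0 + 1 + (-7) = -10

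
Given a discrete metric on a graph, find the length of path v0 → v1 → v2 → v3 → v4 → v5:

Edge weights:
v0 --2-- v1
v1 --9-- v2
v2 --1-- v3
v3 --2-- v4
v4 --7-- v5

Arc length = 2 + 9 + 1 + 2 + 7 = 21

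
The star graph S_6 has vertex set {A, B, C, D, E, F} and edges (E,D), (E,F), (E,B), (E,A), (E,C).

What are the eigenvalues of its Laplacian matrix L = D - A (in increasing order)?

The star S_6 is the complete bipartite graph K_{1,5} (one hub of degree 5, 5 leaves of degree 1). The Laplacian spectrum of K_{p,q} is 0, p (multiplicity q−1), q (multiplicity p−1), p+q. With p = 1, q = 5: 0 once, 1 with multiplicity 4, and 6 once. (Check: trace L = sum of degrees = 10 = 4·1 + 6.)
Laplacian eigenvalues (increasing order): [0.0, 1.0, 1.0, 1.0, 1.0, 6.0]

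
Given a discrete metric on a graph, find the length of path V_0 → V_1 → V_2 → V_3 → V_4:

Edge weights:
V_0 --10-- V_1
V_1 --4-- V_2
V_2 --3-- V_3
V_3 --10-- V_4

Arc length = 10 + 4 + 3 + 10 = 27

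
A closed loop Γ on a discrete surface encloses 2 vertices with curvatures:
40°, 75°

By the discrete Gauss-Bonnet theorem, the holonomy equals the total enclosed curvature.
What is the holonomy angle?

Holonomy = total enclosed curvature = 40° + 75° = 115°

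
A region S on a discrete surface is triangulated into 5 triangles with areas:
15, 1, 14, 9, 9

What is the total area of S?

15 + 1 + 14 + 9 + 9 = 48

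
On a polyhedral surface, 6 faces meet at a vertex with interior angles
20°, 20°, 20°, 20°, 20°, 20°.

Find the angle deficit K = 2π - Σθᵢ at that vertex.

Sum of angles = 120°. K = 360° - 120° = 240°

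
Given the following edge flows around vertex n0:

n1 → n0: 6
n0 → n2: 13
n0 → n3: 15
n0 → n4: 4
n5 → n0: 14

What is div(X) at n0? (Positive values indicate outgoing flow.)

Divergence = sum of outgoing flows = (-6) + 13 + 15 + 4 + (-14) = 12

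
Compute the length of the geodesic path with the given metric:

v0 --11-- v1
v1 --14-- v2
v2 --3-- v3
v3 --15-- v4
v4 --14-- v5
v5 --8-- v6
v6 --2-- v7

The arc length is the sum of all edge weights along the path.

Arc length = 11 + 14 + 3 + 15 + 14 + 8 + 2 = 67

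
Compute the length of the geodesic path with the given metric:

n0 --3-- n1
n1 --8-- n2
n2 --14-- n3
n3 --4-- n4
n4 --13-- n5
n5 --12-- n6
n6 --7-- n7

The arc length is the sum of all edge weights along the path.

Arc length = 3 + 8 + 14 + 4 + 13 + 12 + 7 = 61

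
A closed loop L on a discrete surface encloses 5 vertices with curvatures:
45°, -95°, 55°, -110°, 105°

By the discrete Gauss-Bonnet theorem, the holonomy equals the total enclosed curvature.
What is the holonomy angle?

Holonomy = total enclosed curvature = 45° + (-95°) + 55° + (-110°) + 105° = 0°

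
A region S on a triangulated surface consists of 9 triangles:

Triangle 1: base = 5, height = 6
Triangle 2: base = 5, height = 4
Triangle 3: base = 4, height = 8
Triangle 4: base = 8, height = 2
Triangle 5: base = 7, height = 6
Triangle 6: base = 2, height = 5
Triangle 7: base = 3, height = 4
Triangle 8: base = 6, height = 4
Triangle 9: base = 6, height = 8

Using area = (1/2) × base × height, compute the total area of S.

(1/2)×5×6 + (1/2)×5×4 + (1/2)×4×8 + (1/2)×8×2 + (1/2)×7×6 + (1/2)×2×5 + (1/2)×3×4 + (1/2)×6×4 + (1/2)×6×8 = 117.0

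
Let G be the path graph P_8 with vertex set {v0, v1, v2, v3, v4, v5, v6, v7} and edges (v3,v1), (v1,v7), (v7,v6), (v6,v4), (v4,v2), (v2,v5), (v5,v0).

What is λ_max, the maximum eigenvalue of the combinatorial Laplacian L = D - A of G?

The path graph P_n has Laplacian eigenvalues λ_k = 2 − 2cos(kπ/n), k = 0, 1, …, n−1. Here n = 8:
k=0: 2 − 2cos(0) = 0.0; k=1: 2 − 2cos(π/8) = 0.1522; k=2: 2 − 2cos(π/4) = 0.5858; k=3: 2 − 2cos(3π/8) = 1.2346; k=4: 2 − 2cos(π/2) = 2.0; k=5: 2 − 2cos(5π/8) = 2.7654; k=6: 2 − 2cos(3π/4) = 3.4142; k=7: 2 − 2cos(7π/8) = 3.8478.
Laplacian eigenvalues: [0.0, 0.1522, 0.5858, 1.2346, 2.0, 2.7654, 3.4142, 3.8478]. Largest eigenvalue (spectral radius) = 3.8478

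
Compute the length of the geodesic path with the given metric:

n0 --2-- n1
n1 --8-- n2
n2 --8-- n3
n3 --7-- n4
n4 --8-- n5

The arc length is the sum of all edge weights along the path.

Arc length = 2 + 8 + 8 + 7 + 8 = 33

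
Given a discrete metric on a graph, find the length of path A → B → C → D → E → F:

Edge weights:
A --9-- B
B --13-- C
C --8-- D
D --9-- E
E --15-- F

Arc length = 9 + 13 + 8 + 9 + 15 = 54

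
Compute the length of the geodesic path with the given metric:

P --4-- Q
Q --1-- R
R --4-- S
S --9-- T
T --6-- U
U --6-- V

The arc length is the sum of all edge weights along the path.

Arc length = 4 + 1 + 4 + 9 + 6 + 6 = 30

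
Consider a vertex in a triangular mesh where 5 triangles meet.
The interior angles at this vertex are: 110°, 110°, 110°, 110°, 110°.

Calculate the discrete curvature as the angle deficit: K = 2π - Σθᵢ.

Sum of angles = 550°. K = 360° - 550° = -190°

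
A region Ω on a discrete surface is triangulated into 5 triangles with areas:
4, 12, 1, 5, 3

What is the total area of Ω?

4 + 12 + 1 + 5 + 3 = 25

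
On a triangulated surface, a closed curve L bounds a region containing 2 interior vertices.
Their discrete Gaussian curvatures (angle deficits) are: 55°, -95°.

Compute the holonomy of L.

Holonomy = total enclosed curvature = 55° + (-95°) = -40°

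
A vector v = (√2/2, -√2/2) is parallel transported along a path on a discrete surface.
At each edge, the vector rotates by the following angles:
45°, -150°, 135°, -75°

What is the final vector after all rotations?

Total rotation: 45° + (-150°) + 135° + (-75°) = -45°. Final vector: (0, -1)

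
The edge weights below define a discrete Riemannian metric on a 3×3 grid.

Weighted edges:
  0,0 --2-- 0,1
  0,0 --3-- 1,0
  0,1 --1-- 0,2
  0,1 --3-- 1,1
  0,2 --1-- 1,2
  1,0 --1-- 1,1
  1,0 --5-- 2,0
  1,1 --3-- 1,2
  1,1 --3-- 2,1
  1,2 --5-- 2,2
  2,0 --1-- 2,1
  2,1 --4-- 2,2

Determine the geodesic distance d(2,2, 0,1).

Shortest path: 2,2 → 1,2 → 0,2 → 0,1, total weight = 7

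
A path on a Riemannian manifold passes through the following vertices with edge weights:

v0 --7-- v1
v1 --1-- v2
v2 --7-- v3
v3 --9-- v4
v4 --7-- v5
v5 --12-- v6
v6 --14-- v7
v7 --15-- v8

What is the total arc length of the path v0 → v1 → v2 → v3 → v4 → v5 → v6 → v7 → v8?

Arc length = 7 + 1 + 7 + 9 + 7 + 12 + 14 + 15 = 72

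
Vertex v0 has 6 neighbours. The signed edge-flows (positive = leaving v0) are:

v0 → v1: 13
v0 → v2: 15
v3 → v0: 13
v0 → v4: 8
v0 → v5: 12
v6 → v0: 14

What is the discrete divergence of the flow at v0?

Divergence = sum of outgoing flows = 13 + 15 + (-13) + 8 + 12 + (-14) = 21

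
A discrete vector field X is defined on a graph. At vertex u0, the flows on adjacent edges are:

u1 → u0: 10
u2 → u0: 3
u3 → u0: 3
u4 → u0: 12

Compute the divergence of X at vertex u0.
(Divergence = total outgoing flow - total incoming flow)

Divergence = sum of outgoing flows = (-10) + (-3) + (-3) + (-12) = -28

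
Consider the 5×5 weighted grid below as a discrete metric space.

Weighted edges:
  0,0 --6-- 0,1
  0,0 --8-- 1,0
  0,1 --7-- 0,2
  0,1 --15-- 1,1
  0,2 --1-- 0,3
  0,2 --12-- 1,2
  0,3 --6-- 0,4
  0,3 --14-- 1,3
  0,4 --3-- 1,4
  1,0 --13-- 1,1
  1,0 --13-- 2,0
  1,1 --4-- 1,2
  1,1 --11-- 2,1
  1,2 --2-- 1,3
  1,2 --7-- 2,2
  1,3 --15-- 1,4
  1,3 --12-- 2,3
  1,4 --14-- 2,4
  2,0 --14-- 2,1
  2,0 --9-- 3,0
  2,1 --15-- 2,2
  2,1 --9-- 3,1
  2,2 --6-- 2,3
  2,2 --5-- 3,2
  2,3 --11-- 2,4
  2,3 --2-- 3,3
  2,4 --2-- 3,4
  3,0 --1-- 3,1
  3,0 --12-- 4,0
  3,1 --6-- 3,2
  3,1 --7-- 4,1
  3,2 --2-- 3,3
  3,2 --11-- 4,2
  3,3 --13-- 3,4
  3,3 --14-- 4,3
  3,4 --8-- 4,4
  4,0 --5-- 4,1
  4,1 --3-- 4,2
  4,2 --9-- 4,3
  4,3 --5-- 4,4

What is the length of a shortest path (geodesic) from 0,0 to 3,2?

Shortest path: 0,0 → 1,0 → 2,0 → 3,0 → 3,1 → 3,2, total weight = 37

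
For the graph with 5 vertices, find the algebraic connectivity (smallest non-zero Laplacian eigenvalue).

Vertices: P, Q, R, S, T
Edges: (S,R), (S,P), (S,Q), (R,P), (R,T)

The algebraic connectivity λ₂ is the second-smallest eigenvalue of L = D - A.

Degrees: deg(P) = 2, deg(Q) = 1, deg(R) = 3, deg(S) = 3, deg(T) = 1.
L = D − A with rows/columns ordered (P, Q, R, S, T):
  [ 2,  0, -1, -1,  0]
  [ 0,  1,  0, -1,  0]
  [-1,  0,  3, -1, -1]
  [-1, -1, -1,  3,  0]
  [ 0,  0, -1,  0,  1]
Characteristic polynomial: det(λI − L) = λ(λ² − 5λ + 3)(λ² − 5λ + 5).
Roots: λ = 0; (λ² − 5λ + 3) = 0 ⇒ λ = (5 ± √13)/2 ≈ 0.6972, 4.3028; (λ² − 5λ + 5) = 0 ⇒ λ = (5 ± √5)/2 ≈ 1.382, 3.618.
(Check: the roots sum (with multiplicity) to 10, matching trace L = Σdeg = 2·5 = 10.)
Laplacian eigenvalues: [0.0, 0.6972, 1.382, 3.618, 4.3028]. Algebraic connectivity (smallest non-zero eigenvalue) = 0.6972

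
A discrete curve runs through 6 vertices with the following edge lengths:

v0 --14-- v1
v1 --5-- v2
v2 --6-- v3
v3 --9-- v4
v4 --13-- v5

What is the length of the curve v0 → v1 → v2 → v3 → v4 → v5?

Arc length = 14 + 5 + 6 + 9 + 13 = 47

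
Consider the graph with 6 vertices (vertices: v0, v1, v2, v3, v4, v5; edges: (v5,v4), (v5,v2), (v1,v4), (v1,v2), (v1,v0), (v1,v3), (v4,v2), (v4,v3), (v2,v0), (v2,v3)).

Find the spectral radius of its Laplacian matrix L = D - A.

Degrees: deg(v0) = 2, deg(v1) = 4, deg(v2) = 5, deg(v3) = 3, deg(v4) = 4, deg(v5) = 2.
L = D − A with rows/columns ordered (v0, v1, v2, v3, v4, v5):
  [ 2, -1, -1,  0,  0,  0]
  [-1,  4, -1, -1, -1,  0]
  [-1, -1,  5, -1, -1, -1]
  [ 0, -1, -1,  3, -1,  0]
  [ 0, -1, -1, -1,  4, -1]
  [ 0,  0, -1,  0, -1,  2]
Characteristic polynomial: det(λI − L) = λ(λ² − 7λ + 9)(λ² − 7λ + 11)(λ − 6).
Roots: λ = 0; (λ² − 7λ + 9) = 0 ⇒ λ = (7 ± √13)/2 ≈ 1.6972, 5.3028; (λ² − 7λ + 11) = 0 ⇒ λ = (7 ± √5)/2 ≈ 2.382, 4.618; (λ − 6) = 0 ⇒ λ = 6.
(Check: the roots sum (with multiplicity) to 20, matching trace L = Σdeg = 2·10 = 20.)
Laplacian eigenvalues: [0.0, 1.6972, 2.382, 4.618, 5.3028, 6.0]. Largest eigenvalue (spectral radius) = 6.0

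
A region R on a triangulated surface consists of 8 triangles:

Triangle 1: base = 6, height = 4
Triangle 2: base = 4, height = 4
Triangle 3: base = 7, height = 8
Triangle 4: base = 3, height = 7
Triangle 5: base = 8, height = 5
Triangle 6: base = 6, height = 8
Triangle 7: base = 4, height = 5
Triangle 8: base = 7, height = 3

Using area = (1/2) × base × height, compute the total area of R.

(1/2)×6×4 + (1/2)×4×4 + (1/2)×7×8 + (1/2)×3×7 + (1/2)×8×5 + (1/2)×6×8 + (1/2)×4×5 + (1/2)×7×3 = 123.0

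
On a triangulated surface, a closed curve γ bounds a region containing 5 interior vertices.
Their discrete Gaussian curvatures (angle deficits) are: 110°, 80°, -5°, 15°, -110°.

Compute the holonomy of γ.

Holonomy = total enclosed curvature = 110° + 80° + (-5°) + 15° + (-110°) = 90°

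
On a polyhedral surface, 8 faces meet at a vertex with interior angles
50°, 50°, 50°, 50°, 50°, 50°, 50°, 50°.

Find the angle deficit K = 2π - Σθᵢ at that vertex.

Sum of angles = 400°. K = 360° - 400° = -40° = -2π/9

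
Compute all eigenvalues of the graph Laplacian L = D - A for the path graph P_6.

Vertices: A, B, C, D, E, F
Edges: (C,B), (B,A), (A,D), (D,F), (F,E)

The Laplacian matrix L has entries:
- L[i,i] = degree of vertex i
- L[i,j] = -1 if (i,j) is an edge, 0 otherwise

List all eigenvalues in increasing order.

The path graph P_n has Laplacian eigenvalues λ_k = 2 − 2cos(kπ/n), k = 0, 1, …, n−1. Here n = 6:
k=0: 2 − 2cos(0) = 0.0; k=1: 2 − 2cos(π/6) = 0.2679; k=2: 2 − 2cos(π/3) = 1.0; k=3: 2 − 2cos(π/2) = 2.0; k=4: 2 − 2cos(2π/3) = 3.0; k=5: 2 − 2cos(5π/6) = 3.7321.
Laplacian eigenvalues (increasing order): [0.0, 0.2679, 1.0, 2.0, 3.0, 3.7321]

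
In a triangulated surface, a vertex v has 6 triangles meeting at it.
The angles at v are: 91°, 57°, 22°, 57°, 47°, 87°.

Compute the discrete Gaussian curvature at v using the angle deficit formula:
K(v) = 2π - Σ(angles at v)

Sum of angles = 361°. K = 360° - 361° = -1° = -π/180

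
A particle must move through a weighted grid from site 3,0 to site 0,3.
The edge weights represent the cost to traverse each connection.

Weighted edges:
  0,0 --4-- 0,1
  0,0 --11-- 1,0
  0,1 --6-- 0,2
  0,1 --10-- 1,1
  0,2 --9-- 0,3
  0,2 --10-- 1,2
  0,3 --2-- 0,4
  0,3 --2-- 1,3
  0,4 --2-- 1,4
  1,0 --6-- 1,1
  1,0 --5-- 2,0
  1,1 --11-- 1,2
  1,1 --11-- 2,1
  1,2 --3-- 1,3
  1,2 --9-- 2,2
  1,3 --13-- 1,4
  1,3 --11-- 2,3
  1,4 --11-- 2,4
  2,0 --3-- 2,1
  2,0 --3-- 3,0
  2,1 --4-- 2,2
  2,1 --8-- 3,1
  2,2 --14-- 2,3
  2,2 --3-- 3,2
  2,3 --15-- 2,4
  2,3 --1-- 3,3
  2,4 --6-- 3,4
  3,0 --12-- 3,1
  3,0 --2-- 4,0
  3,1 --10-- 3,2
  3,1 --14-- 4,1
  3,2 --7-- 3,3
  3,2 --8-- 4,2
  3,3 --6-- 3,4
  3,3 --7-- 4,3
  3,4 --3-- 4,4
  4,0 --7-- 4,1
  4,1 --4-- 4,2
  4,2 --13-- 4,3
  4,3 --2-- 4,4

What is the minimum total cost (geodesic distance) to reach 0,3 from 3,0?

Shortest path: 3,0 → 2,0 → 2,1 → 2,2 → 1,2 → 1,3 → 0,3, total weight = 24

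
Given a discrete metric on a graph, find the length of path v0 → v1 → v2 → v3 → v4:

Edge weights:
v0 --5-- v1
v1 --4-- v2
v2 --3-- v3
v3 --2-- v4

Arc length = 5 + 4 + 3 + 2 = 14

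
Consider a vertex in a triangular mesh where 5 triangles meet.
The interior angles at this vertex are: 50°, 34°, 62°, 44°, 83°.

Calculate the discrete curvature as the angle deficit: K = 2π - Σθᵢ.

Sum of angles = 273°. K = 360° - 273° = 87° = 29π/60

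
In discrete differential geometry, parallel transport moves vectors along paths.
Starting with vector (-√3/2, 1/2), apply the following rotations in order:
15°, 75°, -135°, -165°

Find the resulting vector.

Total rotation: 15° + 75° + (-135°) + (-165°) = -210° ≡ 150° (mod 360°). Final vector: (0.5000, -0.8660)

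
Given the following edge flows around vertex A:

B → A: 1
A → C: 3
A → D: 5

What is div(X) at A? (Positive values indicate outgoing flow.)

Divergence = sum of outgoing flows = (-1) + 3 + 5 = 7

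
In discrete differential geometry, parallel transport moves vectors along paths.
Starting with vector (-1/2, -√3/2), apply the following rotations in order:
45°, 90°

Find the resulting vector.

Total rotation: 45° + 90° = 135°. Final vector: (0.9659, 0.2588)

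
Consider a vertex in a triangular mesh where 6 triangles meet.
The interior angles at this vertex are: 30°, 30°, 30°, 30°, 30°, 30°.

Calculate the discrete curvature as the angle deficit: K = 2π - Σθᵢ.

Sum of angles = 180°. K = 360° - 180° = 180° = π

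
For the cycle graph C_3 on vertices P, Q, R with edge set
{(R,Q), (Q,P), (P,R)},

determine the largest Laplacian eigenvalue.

The cycle graph C_n has Laplacian eigenvalues λ_k = 2 − 2cos(2πk/n), k = 0, 1, …, n−1. Here n = 3:
k=0: 2 − 2cos(0) = 0.0; k=1: 2 − 2cos(2π/3) = 3.0; k=2: 2 − 2cos(4π/3) = 3.0.
Laplacian eigenvalues: [0.0, 3.0, 3.0]. Largest eigenvalue (spectral radius) = 3.0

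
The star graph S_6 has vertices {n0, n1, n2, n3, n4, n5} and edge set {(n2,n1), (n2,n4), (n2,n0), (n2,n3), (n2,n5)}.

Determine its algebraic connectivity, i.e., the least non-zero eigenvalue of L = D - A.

The star S_6 is the complete bipartite graph K_{1,5} (one hub of degree 5, 5 leaves of degree 1). The Laplacian spectrum of K_{p,q} is 0, p (multiplicity q−1), q (multiplicity p−1), p+q. With p = 1, q = 5: 0 once, 1 with multiplicity 4, and 6 once. (Check: trace L = sum of degrees = 10 = 4·1 + 6.)
Laplacian eigenvalues: [0.0, 1.0, 1.0, 1.0, 1.0, 6.0]. Algebraic connectivity (smallest non-zero eigenvalue) = 1.0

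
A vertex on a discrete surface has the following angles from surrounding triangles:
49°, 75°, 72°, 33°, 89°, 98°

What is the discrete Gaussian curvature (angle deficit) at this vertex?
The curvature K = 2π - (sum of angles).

Sum of angles = 416°. K = 360° - 416° = -56° = -14π/45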